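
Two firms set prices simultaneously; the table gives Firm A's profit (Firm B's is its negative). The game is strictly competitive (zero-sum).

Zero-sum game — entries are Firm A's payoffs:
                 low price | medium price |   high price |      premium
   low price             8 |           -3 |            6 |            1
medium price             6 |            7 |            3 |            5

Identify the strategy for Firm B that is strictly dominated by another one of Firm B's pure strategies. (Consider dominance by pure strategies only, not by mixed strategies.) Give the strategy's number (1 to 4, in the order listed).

1

Firm B prefers columns that give Firm A less. Compare low price with high price: 6 < 8, 3 < 6.
So high price strictly dominates low price for Firm B; low price is strictly dominated.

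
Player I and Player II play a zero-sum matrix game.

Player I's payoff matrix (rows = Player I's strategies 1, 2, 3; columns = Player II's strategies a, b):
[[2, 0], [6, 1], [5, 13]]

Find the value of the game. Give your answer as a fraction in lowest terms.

Row 1 is strictly dominated by row 2, so Player I never plays it.
The remaining 2×2 game on (2, 3) × (a, b) has no saddle point. Let Player I play 2 with probability p; indifference gives 6p + 5(1−p) = p + 13(1−p), so p = 8/13.
Similarly Player II's optimal q on a is 12/13, and the value is 6·(12/13) + (1)·(1/13) = 73/13.

73/13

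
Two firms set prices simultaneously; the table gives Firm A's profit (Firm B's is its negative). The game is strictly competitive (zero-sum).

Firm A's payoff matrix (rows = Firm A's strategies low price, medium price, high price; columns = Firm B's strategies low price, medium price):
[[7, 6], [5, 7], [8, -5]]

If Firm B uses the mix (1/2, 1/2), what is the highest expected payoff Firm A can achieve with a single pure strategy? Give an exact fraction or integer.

low price: (7)·(1/2) + (6)·(1/2) = 13/2.
medium price: (5)·(1/2) + (7)·(1/2) = 6.
high price: (8)·(1/2) + (-5)·(1/2) = 3/2.
The best pure response is low price with expected payoff 13/2.

13/2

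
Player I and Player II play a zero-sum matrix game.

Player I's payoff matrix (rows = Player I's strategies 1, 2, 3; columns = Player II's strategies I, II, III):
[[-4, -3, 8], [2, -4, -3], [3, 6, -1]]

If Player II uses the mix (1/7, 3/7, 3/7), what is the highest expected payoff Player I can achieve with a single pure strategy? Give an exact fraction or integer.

18/7

1: (-4)·(1/7) + (-3)·(3/7) + (8)·(3/7) = 11/7.
2: (2)·(1/7) + (-4)·(3/7) + (-3)·(3/7) = -19/7.
3: (3)·(1/7) + (6)·(3/7) + (-1)·(3/7) = 18/7.
The best pure response is 3 with expected payoff 18/7.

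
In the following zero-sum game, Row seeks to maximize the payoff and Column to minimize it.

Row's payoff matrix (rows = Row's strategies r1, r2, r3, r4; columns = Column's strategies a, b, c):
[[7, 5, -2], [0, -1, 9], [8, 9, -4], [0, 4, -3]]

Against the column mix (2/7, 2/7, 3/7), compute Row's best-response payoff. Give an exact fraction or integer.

25/7

r1: (7)·(2/7) + (5)·(2/7) + (-2)·(3/7) = 18/7.
r2: (0)·(2/7) + (-1)·(2/7) + (9)·(3/7) = 25/7.
r3: (8)·(2/7) + (9)·(2/7) + (-4)·(3/7) = 22/7.
r4: (0)·(2/7) + (4)·(2/7) + (-3)·(3/7) = -1/7.
The best pure response is r2 with expected payoff 25/7.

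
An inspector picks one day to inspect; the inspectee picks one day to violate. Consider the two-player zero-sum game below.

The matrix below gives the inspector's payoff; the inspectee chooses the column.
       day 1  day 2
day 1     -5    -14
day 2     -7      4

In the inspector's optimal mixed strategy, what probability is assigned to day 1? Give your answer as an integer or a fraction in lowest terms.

11/20

Row minima are -14 and -7, so the inspector's maximin is -7; column maxima are -5 and 4, so the inspectee's minimax is -5. These differ, so the equilibrium is in mixed strategies.
Let the inspector play day 1 with probability p. The inspectee is indifferent when −5p − 7(1−p) = −14p + 4(1−p), giving p = 11/20.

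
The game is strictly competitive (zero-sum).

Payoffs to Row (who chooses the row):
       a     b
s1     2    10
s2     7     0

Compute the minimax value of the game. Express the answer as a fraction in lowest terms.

14/3

Row minima are 2 and 0, so Row's maximin is 2; column maxima are 7 and 10, so Column's minimax is 7. These differ, so the equilibrium is in mixed strategies.
Let Row play s1 with probability p. Column is indifferent when 2p + 7(1−p) = 10p, giving p = 7/15.
Let Column play a with probability q. Row is indifferent when 2q + 10(1−q) = 7q, giving q = 2/3.
The value is 2·(2/3) + (10)·(1/3) = 14/3.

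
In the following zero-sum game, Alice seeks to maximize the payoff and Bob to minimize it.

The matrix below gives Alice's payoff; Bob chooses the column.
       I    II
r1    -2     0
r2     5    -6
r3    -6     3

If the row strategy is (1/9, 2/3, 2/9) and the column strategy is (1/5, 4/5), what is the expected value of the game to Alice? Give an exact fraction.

Against (1/5, 4/5), each row's expected payoff is r1: -2/5; r2: -19/5; r3: 6/5.
Taking the (1/9, 2/3, 2/9)-weighted average: (1/9)·(-2/5) + (2/3)·(-19/5) + (2/9)·(6/5) = -104/45.

-104/45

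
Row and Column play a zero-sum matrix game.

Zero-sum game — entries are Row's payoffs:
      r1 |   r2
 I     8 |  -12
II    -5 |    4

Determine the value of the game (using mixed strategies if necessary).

Row minima are -12 and -5, so Row's maximin is -5; column maxima are 8 and 4, so Column's minimax is 4. These differ, so the equilibrium is in mixed strategies.
Let Row play I with probability p. Column is indifferent when 8p − 5(1−p) = −12p + 4(1−p), giving p = 9/29.
Let Column play r1 with probability q. Row is indifferent when 8q − 12(1−q) = −5q + 4(1−q), giving q = 16/29.
The value is 8·(16/29) + (-12)·(13/29) = -28/29.

-28/29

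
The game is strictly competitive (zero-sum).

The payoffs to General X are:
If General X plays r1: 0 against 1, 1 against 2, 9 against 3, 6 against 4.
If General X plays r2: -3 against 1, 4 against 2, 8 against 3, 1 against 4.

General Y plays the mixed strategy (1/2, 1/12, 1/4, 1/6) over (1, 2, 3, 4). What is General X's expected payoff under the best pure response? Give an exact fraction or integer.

10/3

r1: (0)·(1/2) + (1)·(1/12) + (9)·(1/4) + (6)·(1/6) = 10/3.
r2: (-3)·(1/2) + (4)·(1/12) + (8)·(1/4) + (1)·(1/6) = 1.
The best pure response is r1 with expected payoff 10/3.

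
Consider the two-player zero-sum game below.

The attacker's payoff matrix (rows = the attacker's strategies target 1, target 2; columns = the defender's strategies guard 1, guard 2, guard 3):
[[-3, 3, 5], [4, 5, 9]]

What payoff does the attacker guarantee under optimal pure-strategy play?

4

Row minima: -3, 4 → the attacker's maximin is 4.
Column maxima: 4, 5, 9 → the defender's minimax is 4.
They coincide at (target 2, guard 1), so the value is 4.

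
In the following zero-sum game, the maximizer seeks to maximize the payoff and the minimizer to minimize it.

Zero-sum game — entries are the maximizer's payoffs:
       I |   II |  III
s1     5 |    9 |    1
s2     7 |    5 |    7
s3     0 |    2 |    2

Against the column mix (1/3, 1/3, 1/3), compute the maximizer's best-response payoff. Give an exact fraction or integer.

s1: (5)·(1/3) + (9)·(1/3) + (1)·(1/3) = 5.
s2: (7)·(1/3) + (5)·(1/3) + (7)·(1/3) = 19/3.
s3: (0)·(1/3) + (2)·(1/3) + (2)·(1/3) = 4/3.
The best pure response is s2 with expected payoff 19/3.

19/3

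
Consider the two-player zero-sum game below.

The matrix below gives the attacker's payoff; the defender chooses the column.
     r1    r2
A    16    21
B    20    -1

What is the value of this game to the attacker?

Row minima are 16 and -1, so the attacker's maximin is 16; column maxima are 20 and 21, so the defender's minimax is 20. These differ, so the equilibrium is in mixed strategies.
Let the attacker play A with probability p. The defender is indifferent when 16p + 20(1−p) = 21p − (1−p), giving p = 21/26.
Let the defender play r1 with probability q. The attacker is indifferent when 16q + 21(1−q) = 20q − (1−q), giving q = 11/13.
The value is 16·(11/13) + (21)·(2/13) = 218/13.

218/13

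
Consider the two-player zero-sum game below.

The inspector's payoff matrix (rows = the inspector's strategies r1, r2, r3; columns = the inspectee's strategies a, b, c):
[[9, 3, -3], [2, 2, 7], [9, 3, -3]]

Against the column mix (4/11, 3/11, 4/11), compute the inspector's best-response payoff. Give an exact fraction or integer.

42/11

r1: (9)·(4/11) + (3)·(3/11) + (-3)·(4/11) = 3.
r2: (2)·(4/11) + (2)·(3/11) + (7)·(4/11) = 42/11.
r3: (9)·(4/11) + (3)·(3/11) + (-3)·(4/11) = 3.
The best pure response is r2 with expected payoff 42/11.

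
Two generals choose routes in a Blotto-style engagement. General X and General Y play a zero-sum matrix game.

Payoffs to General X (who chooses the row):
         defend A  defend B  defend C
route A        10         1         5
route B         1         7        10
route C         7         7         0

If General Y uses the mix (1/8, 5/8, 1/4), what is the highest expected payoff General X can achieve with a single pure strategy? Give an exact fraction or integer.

7

route A: (10)·(1/8) + (1)·(5/8) + (5)·(1/4) = 25/8.
route B: (1)·(1/8) + (7)·(5/8) + (10)·(1/4) = 7.
route C: (7)·(1/8) + (7)·(5/8) + (0)·(1/4) = 21/4.
The best pure response is route B with expected payoff 7.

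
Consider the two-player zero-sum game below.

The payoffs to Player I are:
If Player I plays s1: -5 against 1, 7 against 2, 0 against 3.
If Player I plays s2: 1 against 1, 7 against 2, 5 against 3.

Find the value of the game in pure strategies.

1

Row minima: -5, 1 → Player I's maximin is 1.
Column maxima: 1, 7, 5 → Player II's minimax is 1.
They coincide at (s2, 1), so the value is 1.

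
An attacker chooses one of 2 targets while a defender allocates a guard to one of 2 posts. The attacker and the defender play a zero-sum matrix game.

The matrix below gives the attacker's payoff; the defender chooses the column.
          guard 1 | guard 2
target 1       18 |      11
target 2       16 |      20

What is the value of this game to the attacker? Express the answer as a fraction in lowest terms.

184/11

Row minima are 11 and 16, so the attacker's maximin is 16; column maxima are 18 and 20, so the defender's minimax is 18. These differ, so the equilibrium is in mixed strategies.
Let the attacker play target 1 with probability p. The defender is indifferent when 18p + 16(1−p) = 11p + 20(1−p), giving p = 4/11.
Let the defender play guard 1 with probability q. The attacker is indifferent when 18q + 11(1−q) = 16q + 20(1−q), giving q = 9/11.
The value is 18·(9/11) + (11)·(2/11) = 184/11.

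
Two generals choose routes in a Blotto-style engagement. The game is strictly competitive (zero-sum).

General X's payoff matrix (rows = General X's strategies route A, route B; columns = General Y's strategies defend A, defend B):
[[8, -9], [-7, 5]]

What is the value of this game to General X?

-23/29

Row minima are -9 and -7, so General X's maximin is -7; column maxima are 8 and 5, so General Y's minimax is 5. These differ, so the equilibrium is in mixed strategies.
Let General X play route A with probability p. General Y is indifferent when 8p − 7(1−p) = −9p + 5(1−p), giving p = 12/29.
Let General Y play defend A with probability q. General X is indifferent when 8q − 9(1−q) = −7q + 5(1−q), giving q = 14/29.
The value is 8·(14/29) + (-9)·(15/29) = -23/29.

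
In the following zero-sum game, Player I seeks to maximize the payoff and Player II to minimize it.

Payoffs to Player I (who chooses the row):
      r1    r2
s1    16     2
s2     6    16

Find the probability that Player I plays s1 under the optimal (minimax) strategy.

Row minima are 2 and 6, so Player I's maximin is 6; column maxima are 16 and 16, so Player II's minimax is 16. These differ, so the equilibrium is in mixed strategies.
Let Player I play s1 with probability p. Player II is indifferent when 16p + 6(1−p) = 2p + 16(1−p), giving p = 5/12.

5/12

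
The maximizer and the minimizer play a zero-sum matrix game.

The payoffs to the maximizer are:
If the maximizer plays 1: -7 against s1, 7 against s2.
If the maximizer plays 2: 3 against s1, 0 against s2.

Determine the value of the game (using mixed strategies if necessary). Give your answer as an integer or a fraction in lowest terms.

Row minima are -7 and 0, so the maximizer's maximin is 0; column maxima are 3 and 7, so the minimizer's minimax is 3. These differ, so the equilibrium is in mixed strategies.
Let the maximizer play 1 with probability p. The minimizer is indifferent when −7p + 3(1−p) = 7p, giving p = 3/17.
Let the minimizer play s1 with probability q. The maximizer is indifferent when −7q + 7(1−q) = 3q, giving q = 7/17.
The value is -7·(7/17) + (7)·(10/17) = 21/17.

21/17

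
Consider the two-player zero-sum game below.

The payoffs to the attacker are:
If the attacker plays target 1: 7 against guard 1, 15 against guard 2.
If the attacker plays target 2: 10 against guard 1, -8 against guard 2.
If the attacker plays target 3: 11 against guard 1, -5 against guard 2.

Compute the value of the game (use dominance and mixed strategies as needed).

Row target 2 is strictly dominated by row target 3, so the attacker never plays it.
The remaining 2×2 game on (target 1, target 3) × (guard 1, guard 2) has no saddle point. Let the attacker play target 1 with probability p; indifference gives 7p + 11(1−p) = 15p − 5(1−p), so p = 2/3.
Similarly the defender's optimal q on guard 1 is 5/6, and the value is 7·(5/6) + (15)·(1/6) = 25/3.

25/3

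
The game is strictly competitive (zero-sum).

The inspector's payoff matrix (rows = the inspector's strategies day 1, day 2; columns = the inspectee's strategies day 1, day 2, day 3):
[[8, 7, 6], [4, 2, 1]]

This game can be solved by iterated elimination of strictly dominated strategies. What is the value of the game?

6

Column day 1 is strictly dominated by day 2 for the inspectee (7<8, 2<4); eliminate day 1.
Row day 2 is strictly dominated by row day 1 (7>2, 6>1); eliminate day 2.
Column day 2 is strictly dominated by day 3 for the inspectee (6<7); eliminate day 2.
Only (day 1, day 3) remains, with payoff 6.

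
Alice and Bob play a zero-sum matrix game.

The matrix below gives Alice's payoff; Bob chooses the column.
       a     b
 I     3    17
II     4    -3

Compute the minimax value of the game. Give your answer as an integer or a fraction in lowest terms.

Row minima are 3 and -3, so Alice's maximin is 3; column maxima are 4 and 17, so Bob's minimax is 4. These differ, so the equilibrium is in mixed strategies.
Let Alice play I with probability p. Bob is indifferent when 3p + 4(1−p) = 17p − 3(1−p), giving p = 1/3.
Let Bob play a with probability q. Alice is indifferent when 3q + 17(1−q) = 4q − 3(1−q), giving q = 20/21.
The value is 3·(20/21) + (17)·(1/21) = 11/3.

11/3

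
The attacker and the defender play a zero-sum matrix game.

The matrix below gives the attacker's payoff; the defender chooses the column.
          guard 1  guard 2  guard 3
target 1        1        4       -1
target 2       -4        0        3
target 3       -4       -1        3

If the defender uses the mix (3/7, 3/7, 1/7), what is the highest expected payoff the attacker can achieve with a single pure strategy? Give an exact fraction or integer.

2

target 1: (1)·(3/7) + (4)·(3/7) + (-1)·(1/7) = 2.
target 2: (-4)·(3/7) + (0)·(3/7) + (3)·(1/7) = -9/7.
target 3: (-4)·(3/7) + (-1)·(3/7) + (3)·(1/7) = -12/7.
The best pure response is target 1 with expected payoff 2.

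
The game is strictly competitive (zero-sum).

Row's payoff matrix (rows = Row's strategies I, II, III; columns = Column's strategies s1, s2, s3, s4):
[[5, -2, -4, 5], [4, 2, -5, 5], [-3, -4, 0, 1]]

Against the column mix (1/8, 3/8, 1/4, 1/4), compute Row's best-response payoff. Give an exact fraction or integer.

I: (5)·(1/8) + (-2)·(3/8) + (-4)·(1/4) + (5)·(1/4) = 1/8.
II: (4)·(1/8) + (2)·(3/8) + (-5)·(1/4) + (5)·(1/4) = 5/4.
III: (-3)·(1/8) + (-4)·(3/8) + (0)·(1/4) + (1)·(1/4) = -13/8.
The best pure response is II with expected payoff 5/4.

5/4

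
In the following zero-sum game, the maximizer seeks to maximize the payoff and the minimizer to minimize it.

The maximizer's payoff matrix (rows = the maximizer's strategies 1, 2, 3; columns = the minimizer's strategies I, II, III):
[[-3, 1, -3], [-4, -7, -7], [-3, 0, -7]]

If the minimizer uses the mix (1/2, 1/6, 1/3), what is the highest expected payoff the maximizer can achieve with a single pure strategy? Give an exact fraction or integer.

1: (-3)·(1/2) + (1)·(1/6) + (-3)·(1/3) = -7/3.
2: (-4)·(1/2) + (-7)·(1/6) + (-7)·(1/3) = -11/2.
3: (-3)·(1/2) + (0)·(1/6) + (-7)·(1/3) = -23/6.
The best pure response is 1 with expected payoff -7/3.

-7/3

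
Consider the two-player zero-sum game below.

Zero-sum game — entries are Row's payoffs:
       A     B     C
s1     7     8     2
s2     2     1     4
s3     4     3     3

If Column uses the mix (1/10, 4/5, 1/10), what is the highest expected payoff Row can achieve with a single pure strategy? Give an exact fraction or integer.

s1: (7)·(1/10) + (8)·(4/5) + (2)·(1/10) = 73/10.
s2: (2)·(1/10) + (1)·(4/5) + (4)·(1/10) = 7/5.
s3: (4)·(1/10) + (3)·(4/5) + (3)·(1/10) = 31/10.
The best pure response is s1 with expected payoff 73/10.

73/10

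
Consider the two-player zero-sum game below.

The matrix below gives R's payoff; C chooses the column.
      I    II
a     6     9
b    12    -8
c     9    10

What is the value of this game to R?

64/7

Row a is strictly dominated by row c, so R never plays it.
The remaining 2×2 game on (b, c) × (I, II) has no saddle point. Let R play b with probability p; indifference gives 12p + 9(1−p) = −8p + 10(1−p), so p = 1/21.
Similarly C's optimal q on I is 6/7, and the value is 12·(6/7) + (-8)·(1/7) = 64/7.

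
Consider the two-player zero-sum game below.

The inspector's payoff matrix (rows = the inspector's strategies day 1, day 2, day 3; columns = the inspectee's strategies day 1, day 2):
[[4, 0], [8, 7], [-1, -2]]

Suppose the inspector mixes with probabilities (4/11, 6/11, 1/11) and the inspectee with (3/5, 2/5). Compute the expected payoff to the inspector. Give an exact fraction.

Against (3/5, 2/5), each row's expected payoff is day 1: 12/5; day 2: 38/5; day 3: -7/5.
Taking the (4/11, 6/11, 1/11)-weighted average: (4/11)·(12/5) + (6/11)·(38/5) + (1/11)·(-7/5) = 269/55.

269/55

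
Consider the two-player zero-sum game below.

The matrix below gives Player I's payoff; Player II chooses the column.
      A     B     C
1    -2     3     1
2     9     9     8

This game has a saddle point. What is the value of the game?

8

Row minima: -2, 8 → Player I's maximin is 8.
Column maxima: 9, 9, 8 → Player II's minimax is 8.
They coincide at (2, C), so the value is 8.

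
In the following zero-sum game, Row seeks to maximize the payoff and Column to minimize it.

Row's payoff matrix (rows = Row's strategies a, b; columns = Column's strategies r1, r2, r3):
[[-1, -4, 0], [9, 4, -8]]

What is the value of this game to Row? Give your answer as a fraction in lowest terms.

-2

Column r1 is strictly dominated by r2 for Column (it gives Row more in every row).
The remaining 2×2 game on (a, b) × (r2, r3) has no saddle point. Let Row play a with probability p; indifference gives −4p + 4(1−p) = −8(1−p), so p = 3/4.
Similarly Column's optimal q on r2 is 1/2, and the value is -4·(1/2) + (0)·(1/2) = -2.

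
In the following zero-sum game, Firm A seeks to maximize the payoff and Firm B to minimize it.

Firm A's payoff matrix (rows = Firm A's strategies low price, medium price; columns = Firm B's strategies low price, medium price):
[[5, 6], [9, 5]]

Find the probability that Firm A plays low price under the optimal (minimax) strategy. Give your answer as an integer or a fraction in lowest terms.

4/5

Row minima are 5 and 5, so Firm A's maximin is 5; column maxima are 9 and 6, so Firm B's minimax is 6. These differ, so the equilibrium is in mixed strategies.
Let Firm A play low price with probability p. Firm B is indifferent when 5p + 9(1−p) = 6p + 5(1−p), giving p = 4/5.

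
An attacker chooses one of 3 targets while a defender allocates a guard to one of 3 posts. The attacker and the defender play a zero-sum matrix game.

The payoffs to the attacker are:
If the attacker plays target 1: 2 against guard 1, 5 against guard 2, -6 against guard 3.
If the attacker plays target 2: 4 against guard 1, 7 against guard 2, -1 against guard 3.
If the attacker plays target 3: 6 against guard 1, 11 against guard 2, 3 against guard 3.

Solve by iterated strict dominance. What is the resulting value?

3

Row target 1 is strictly dominated by row target 2 (4>2, 7>5, -1>-6); eliminate target 1.
Column guard 2 is strictly dominated by guard 1 for the defender (4<7, 6<11); eliminate guard 2.
Row target 2 is strictly dominated by row target 3 (6>4, 3>-1); eliminate target 2.
Column guard 1 is strictly dominated by guard 3 for the defender (3<6); eliminate guard 1.
Only (target 3, guard 3) remains, with payoff 3.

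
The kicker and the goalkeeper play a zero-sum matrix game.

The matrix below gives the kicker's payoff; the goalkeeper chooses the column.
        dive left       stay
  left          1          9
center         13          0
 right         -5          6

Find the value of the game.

Row right is strictly dominated by row left, so the kicker never plays it.
The remaining 2×2 game on (left, center) × (dive left, stay) has no saddle point. Let the kicker play left with probability p; indifference gives p + 13(1−p) = 9p, so p = 13/21.
Similarly the goalkeeper's optimal q on dive left is 3/7, and the value is 1·(3/7) + (9)·(4/7) = 39/7.

39/7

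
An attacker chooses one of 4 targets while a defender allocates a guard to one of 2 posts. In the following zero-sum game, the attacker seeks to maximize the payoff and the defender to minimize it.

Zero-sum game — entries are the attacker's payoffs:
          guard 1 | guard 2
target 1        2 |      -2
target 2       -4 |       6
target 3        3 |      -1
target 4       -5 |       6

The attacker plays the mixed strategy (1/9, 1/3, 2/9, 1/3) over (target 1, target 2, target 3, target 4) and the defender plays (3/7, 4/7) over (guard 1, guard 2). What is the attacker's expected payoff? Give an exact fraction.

71/63

Against (3/7, 4/7), each row's expected payoff is target 1: -2/7; target 2: 12/7; target 3: 5/7; target 4: 9/7.
Taking the (1/9, 1/3, 2/9, 1/3)-weighted average: (1/9)·(-2/7) + (1/3)·(12/7) + (2/9)·(5/7) + (1/3)·(9/7) = 71/63.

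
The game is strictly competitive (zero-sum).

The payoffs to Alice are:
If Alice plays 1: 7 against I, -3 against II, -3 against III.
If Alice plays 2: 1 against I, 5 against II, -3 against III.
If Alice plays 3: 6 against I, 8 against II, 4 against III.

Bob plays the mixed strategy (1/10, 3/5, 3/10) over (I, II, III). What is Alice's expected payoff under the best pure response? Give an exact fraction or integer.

1: (7)·(1/10) + (-3)·(3/5) + (-3)·(3/10) = -2.
2: (1)·(1/10) + (5)·(3/5) + (-3)·(3/10) = 11/5.
3: (6)·(1/10) + (8)·(3/5) + (4)·(3/10) = 33/5.
The best pure response is 3 with expected payoff 33/5.

33/5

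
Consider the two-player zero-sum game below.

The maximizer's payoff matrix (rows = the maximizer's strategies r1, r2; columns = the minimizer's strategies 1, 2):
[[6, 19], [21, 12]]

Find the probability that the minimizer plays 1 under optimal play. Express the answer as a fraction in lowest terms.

Row minima are 6 and 12, so the maximizer's maximin is 12; column maxima are 21 and 19, so the minimizer's minimax is 19. These differ, so the equilibrium is in mixed strategies.
Let the minimizer play 1 with probability q. The maximizer is indifferent when 6q + 19(1−q) = 21q + 12(1−q), giving q = 7/22.

7/22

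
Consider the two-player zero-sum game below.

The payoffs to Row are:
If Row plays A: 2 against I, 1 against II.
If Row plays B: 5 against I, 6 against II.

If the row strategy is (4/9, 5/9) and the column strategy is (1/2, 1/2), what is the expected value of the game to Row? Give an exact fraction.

Against (1/2, 1/2), each row's expected payoff is A: 3/2; B: 11/2.
Taking the (4/9, 5/9)-weighted average: (4/9)·(3/2) + (5/9)·(11/2) = 67/18.

67/18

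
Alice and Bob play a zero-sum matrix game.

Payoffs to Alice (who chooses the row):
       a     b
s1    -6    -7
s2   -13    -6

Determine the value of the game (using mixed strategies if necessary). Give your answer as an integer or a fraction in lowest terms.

-55/8

Row minima are -7 and -13, so Alice's maximin is -7; column maxima are -6 and -6, so Bob's minimax is -6. These differ, so the equilibrium is in mixed strategies.
Let Alice play s1 with probability p. Bob is indifferent when −6p − 13(1−p) = −7p − 6(1−p), giving p = 7/8.
Let Bob play a with probability q. Alice is indifferent when −6q − 7(1−q) = −13q − 6(1−q), giving q = 1/8.
The value is -6·(1/8) + (-7)·(7/8) = -55/8.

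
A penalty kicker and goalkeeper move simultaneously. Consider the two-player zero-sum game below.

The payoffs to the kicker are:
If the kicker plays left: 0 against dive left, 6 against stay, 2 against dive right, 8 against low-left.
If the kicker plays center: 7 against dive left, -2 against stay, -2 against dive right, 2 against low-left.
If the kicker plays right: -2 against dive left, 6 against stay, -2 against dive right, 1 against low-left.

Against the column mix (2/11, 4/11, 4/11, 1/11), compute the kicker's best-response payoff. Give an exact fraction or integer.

left: (0)·(2/11) + (6)·(4/11) + (2)·(4/11) + (8)·(1/11) = 40/11.
center: (7)·(2/11) + (-2)·(4/11) + (-2)·(4/11) + (2)·(1/11) = 0.
right: (-2)·(2/11) + (6)·(4/11) + (-2)·(4/11) + (1)·(1/11) = 13/11.
The best pure response is left with expected payoff 40/11.

40/11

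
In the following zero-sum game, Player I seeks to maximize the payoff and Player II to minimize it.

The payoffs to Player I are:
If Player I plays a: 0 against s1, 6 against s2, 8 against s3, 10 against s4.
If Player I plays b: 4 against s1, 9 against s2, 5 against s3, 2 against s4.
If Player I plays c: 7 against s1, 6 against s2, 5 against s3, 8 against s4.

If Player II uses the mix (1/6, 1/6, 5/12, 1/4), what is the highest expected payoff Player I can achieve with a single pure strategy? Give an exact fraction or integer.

41/6

a: (0)·(1/6) + (6)·(1/6) + (8)·(5/12) + (10)·(1/4) = 41/6.
b: (4)·(1/6) + (9)·(1/6) + (5)·(5/12) + (2)·(1/4) = 19/4.
c: (7)·(1/6) + (6)·(1/6) + (5)·(5/12) + (8)·(1/4) = 25/4.
The best pure response is a with expected payoff 41/6.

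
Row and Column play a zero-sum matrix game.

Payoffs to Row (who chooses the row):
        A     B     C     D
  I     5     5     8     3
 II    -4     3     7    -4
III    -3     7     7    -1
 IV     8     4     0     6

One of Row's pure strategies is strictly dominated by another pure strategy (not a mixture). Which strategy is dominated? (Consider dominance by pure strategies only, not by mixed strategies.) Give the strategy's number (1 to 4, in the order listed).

2

Compare II with I: 5 > -4, 5 > 3, 8 > 7, 3 > -4.
So I strictly dominates II for Row; II is strictly dominated.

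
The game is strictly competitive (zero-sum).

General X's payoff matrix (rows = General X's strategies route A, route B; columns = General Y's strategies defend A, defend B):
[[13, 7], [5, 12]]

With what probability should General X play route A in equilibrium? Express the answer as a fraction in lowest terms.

7/13

Row minima are 7 and 5, so General X's maximin is 7; column maxima are 13 and 12, so General Y's minimax is 12. These differ, so the equilibrium is in mixed strategies.
Let General X play route A with probability p. General Y is indifferent when 13p + 5(1−p) = 7p + 12(1−p), giving p = 7/13.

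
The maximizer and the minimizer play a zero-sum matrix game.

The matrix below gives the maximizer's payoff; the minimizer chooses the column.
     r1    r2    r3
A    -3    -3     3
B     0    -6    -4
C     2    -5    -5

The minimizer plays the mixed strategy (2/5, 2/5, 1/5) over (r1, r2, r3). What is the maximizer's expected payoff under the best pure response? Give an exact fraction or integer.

A: (-3)·(2/5) + (-3)·(2/5) + (3)·(1/5) = -9/5.
B: (0)·(2/5) + (-6)·(2/5) + (-4)·(1/5) = -16/5.
C: (2)·(2/5) + (-5)·(2/5) + (-5)·(1/5) = -11/5.
The best pure response is A with expected payoff -9/5.

-9/5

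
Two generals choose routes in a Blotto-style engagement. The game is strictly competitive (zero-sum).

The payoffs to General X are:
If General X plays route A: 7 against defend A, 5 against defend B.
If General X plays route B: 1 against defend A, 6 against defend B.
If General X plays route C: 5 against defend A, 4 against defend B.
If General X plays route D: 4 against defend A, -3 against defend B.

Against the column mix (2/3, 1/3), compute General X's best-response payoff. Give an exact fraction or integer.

19/3

route A: (7)·(2/3) + (5)·(1/3) = 19/3.
route B: (1)·(2/3) + (6)·(1/3) = 8/3.
route C: (5)·(2/3) + (4)·(1/3) = 14/3.
route D: (4)·(2/3) + (-3)·(1/3) = 5/3.
The best pure response is route A with expected payoff 19/3.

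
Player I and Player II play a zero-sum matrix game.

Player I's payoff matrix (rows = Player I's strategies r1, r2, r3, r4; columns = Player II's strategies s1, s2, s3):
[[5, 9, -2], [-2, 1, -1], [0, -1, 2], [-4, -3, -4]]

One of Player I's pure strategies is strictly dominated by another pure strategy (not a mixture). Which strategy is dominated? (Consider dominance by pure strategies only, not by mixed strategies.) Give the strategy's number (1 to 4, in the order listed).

Compare r4 with r1: 5 > -4, 9 > -3, -2 > -4.
So r1 strictly dominates r4 for Player I; r4 is strictly dominated.

4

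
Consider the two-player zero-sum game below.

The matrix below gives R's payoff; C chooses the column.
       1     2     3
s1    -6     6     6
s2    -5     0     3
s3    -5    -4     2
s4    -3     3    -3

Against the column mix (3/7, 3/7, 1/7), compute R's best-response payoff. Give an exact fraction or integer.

s1: (-6)·(3/7) + (6)·(3/7) + (6)·(1/7) = 6/7.
s2: (-5)·(3/7) + (0)·(3/7) + (3)·(1/7) = -12/7.
s3: (-5)·(3/7) + (-4)·(3/7) + (2)·(1/7) = -25/7.
s4: (-3)·(3/7) + (3)·(3/7) + (-3)·(1/7) = -3/7.
The best pure response is s1 with expected payoff 6/7.

6/7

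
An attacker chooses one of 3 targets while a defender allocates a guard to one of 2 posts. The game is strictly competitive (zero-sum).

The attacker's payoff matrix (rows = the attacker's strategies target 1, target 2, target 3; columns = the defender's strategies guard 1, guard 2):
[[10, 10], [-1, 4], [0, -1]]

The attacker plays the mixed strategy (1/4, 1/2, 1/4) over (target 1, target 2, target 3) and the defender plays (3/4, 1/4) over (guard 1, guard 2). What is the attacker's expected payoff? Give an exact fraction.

Against (3/4, 1/4), each row's expected payoff is target 1: 10; target 2: 1/4; target 3: -1/4.
Taking the (1/4, 1/2, 1/4)-weighted average: (1/4)·(10) + (1/2)·(1/4) + (1/4)·(-1/4) = 41/16.

41/16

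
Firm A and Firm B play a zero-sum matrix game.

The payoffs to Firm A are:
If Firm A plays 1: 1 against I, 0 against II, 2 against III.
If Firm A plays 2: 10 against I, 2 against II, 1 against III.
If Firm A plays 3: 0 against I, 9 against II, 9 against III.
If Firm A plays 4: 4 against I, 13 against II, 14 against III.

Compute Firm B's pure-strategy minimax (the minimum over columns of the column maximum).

10

The worst case (largest entry) in each column is I: 10, II: 13, III: 14.
The best (smallest) of these is 10.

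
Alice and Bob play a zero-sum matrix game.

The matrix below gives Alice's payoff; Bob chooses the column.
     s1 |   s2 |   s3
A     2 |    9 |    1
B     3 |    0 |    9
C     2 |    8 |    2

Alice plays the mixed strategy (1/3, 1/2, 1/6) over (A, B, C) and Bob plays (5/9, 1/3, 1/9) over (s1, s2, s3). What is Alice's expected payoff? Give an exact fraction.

92/27

Against (5/9, 1/3, 1/9), each row's expected payoff is A: 38/9; B: 8/3; C: 4.
Taking the (1/3, 1/2, 1/6)-weighted average: (1/3)·(38/9) + (1/2)·(8/3) + (1/6)·(4) = 92/27.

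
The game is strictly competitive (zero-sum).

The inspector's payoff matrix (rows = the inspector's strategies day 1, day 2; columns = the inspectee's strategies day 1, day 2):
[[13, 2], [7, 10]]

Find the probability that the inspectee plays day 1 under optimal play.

Row minima are 2 and 7, so the inspector's maximin is 7; column maxima are 13 and 10, so the inspectee's minimax is 10. These differ, so the equilibrium is in mixed strategies.
Let the inspectee play day 1 with probability q. The inspector is indifferent when 13q + 2(1−q) = 7q + 10(1−q), giving q = 4/7.

4/7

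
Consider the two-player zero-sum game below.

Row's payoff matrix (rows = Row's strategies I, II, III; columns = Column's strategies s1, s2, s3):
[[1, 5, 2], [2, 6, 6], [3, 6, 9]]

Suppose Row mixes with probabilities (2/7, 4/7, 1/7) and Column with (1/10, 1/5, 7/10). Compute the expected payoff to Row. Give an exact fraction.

Against (1/10, 1/5, 7/10), each row's expected payoff is I: 5/2; II: 28/5; III: 39/5.
Taking the (2/7, 4/7, 1/7)-weighted average: (2/7)·(5/2) + (4/7)·(28/5) + (1/7)·(39/5) = 176/35.

176/35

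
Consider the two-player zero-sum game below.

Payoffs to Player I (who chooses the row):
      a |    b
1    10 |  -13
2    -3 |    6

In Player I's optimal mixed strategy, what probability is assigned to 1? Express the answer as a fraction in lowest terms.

9/32

Row minima are -13 and -3, so Player I's maximin is -3; column maxima are 10 and 6, so Player II's minimax is 6. These differ, so the equilibrium is in mixed strategies.
Let Player I play 1 with probability p. Player II is indifferent when 10p − 3(1−p) = −13p + 6(1−p), giving p = 9/32.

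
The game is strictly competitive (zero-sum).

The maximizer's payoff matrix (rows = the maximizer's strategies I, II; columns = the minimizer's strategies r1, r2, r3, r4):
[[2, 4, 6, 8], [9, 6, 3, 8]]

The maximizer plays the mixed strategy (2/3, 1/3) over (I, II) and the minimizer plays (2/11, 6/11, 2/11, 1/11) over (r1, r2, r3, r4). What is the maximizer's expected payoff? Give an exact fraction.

164/33

Against (2/11, 6/11, 2/11, 1/11), each row's expected payoff is I: 48/11; II: 68/11.
Taking the (2/3, 1/3)-weighted average: (2/3)·(48/11) + (1/3)·(68/11) = 164/33.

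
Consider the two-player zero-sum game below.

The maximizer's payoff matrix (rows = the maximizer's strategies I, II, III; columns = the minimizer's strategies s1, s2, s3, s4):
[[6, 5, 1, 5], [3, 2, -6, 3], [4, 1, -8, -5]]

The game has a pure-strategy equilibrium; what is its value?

1

Row minima: 1, -6, -8 → the maximizer's maximin is 1.
Column maxima: 6, 5, 1, 5 → the minimizer's minimax is 1.
They coincide at (I, s3), so the value is 1.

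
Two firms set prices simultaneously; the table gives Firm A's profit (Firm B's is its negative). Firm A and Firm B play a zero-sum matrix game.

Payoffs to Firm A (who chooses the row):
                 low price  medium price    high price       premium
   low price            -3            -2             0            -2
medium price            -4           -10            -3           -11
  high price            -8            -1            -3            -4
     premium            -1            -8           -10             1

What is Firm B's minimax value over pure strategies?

The worst case (largest entry) in each column is low price: -1, medium price: -1, high price: 0, premium: 1.
The best (smallest) of these is -1.

-1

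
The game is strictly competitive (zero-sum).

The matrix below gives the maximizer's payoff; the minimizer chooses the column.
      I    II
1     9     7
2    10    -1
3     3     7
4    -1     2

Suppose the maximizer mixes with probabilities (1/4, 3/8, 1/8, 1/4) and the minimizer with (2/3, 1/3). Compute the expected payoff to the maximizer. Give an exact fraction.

Against (2/3, 1/3), each row's expected payoff is 1: 25/3; 2: 19/3; 3: 13/3; 4: 0.
Taking the (1/4, 3/8, 1/8, 1/4)-weighted average: (1/4)·(25/3) + (3/8)·(19/3) + (1/8)·(13/3) + (1/4)·(0) = 5.

5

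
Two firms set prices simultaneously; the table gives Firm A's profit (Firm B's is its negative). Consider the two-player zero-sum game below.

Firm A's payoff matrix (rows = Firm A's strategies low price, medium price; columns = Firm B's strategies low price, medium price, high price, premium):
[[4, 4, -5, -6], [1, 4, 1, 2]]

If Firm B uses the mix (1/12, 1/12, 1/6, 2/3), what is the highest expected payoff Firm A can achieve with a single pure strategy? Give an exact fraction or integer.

low price: (4)·(1/12) + (4)·(1/12) + (-5)·(1/6) + (-6)·(2/3) = -25/6.
medium price: (1)·(1/12) + (4)·(1/12) + (1)·(1/6) + (2)·(2/3) = 23/12.
The best pure response is medium price with expected payoff 23/12.

23/12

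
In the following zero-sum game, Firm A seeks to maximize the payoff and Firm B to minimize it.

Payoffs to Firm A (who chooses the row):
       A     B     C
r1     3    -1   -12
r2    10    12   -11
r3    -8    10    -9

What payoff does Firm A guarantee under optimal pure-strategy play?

-9

Row minima: -12, -11, -9 → Firm A's maximin is -9.
Column maxima: 10, 12, -9 → Firm B's minimax is -9.
They coincide at (r3, C), so the value is -9.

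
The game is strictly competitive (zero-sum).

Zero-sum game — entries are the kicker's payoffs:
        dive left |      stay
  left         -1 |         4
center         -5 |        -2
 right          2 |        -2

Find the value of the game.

2/3

Row center is strictly dominated by row left, so the kicker never plays it.
The remaining 2×2 game on (left, right) × (dive left, stay) has no saddle point. Let the kicker play left with probability p; indifference gives −p + 2(1−p) = 4p − 2(1−p), so p = 4/9.
Similarly the goalkeeper's optimal q on dive left is 2/3, and the value is -1·(2/3) + (4)·(1/3) = 2/3.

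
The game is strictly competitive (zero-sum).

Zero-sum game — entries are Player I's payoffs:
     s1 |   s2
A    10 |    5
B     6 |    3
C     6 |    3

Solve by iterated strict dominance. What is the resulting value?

5

Column s1 is strictly dominated by s2 for Player II (5<10, 3<6, 3<6); eliminate s1.
Row C is strictly dominated by row A (5>3); eliminate C.
Row B is strictly dominated by row A (5>3); eliminate B.
Only (A, s2) remains, with payoff 5.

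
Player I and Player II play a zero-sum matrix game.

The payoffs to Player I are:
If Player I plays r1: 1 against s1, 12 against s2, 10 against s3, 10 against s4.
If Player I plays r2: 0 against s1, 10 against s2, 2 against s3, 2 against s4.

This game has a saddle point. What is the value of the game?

1

Row minima: 1, 0 → Player I's maximin is 1.
Column maxima: 1, 12, 10, 10 → Player II's minimax is 1.
They coincide at (r1, s1), so the value is 1.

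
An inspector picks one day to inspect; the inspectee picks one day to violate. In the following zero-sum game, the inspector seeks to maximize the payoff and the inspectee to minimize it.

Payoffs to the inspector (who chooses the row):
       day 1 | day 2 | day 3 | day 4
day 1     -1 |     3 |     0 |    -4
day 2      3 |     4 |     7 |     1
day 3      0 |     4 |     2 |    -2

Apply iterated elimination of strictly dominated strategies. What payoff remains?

Column day 3 is strictly dominated by day 1 for the inspectee (-1<0, 3<7, 0<2); eliminate day 3.
Row day 1 is strictly dominated by row day 2 (3>-1, 4>3, 1>-4); eliminate day 1.
Column day 2 is strictly dominated by day 1 for the inspectee (3<4, 0<4); eliminate day 2.
Column day 1 is strictly dominated by day 4 for the inspectee (1<3, -2<0); eliminate day 1.
Row day 3 is strictly dominated by row day 2 (1>-2); eliminate day 3.
Only (day 2, day 4) remains, with payoff 1.

1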